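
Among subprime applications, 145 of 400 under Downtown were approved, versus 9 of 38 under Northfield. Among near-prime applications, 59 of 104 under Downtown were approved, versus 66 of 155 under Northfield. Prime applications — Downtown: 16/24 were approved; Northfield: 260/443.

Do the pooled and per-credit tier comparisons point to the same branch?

No

Subprime: Downtown 145/400 = 36.2%, Northfield 9/38 = 23.7% → Downtown
Near-prime: Downtown 59/104 = 56.7%, Northfield 66/155 = 42.6% → Downtown
Prime: Downtown 16/24 = 66.7%, Northfield 260/443 = 58.7% → Downtown
Overall: Downtown 220/528 = 41.7%, Northfield 335/636 = 52.7% → Northfield
Downtown wins each credit group but Northfield wins overall — the comparison reverses. Downtown's applications skew toward subprime, which has a lower base rate.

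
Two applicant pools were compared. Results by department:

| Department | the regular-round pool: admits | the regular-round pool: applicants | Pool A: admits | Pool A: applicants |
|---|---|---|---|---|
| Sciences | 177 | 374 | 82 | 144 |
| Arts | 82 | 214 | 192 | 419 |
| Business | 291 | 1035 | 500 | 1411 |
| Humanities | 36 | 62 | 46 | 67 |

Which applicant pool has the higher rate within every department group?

Sciences: the regular-round pool 177/374 = 47.3%, Pool A 82/144 = 56.9% → Pool A
Arts: the regular-round pool 82/214 = 38.3%, Pool A 192/419 = 45.8% → Pool A
Business: the regular-round pool 291/1035 = 28.1%, Pool A 500/1411 = 35.4% → Pool A
Humanities: the regular-round pool 36/62 = 58.1%, Pool A 46/67 = 68.7% → Pool A
Pool A has the higher rate in all 4 groups.

Pool A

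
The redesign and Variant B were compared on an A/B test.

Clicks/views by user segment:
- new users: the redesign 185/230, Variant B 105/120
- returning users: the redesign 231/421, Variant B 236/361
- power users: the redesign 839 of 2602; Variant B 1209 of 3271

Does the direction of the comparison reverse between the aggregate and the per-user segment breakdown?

No

New users: the redesign 185/230 = 80.4%, Variant B 105/120 = 87.5% → Variant B
Returning users: the redesign 231/421 = 54.9%, Variant B 236/361 = 65.4% → Variant B
Power users: the redesign 839/2602 = 32.2%, Variant B 1209/3271 = 37.0% → Variant B
Overall: the redesign 1255/3253 = 38.6%, Variant B 1550/3752 = 41.3% → Variant B
Variant B wins overall and in every user group — no reversal.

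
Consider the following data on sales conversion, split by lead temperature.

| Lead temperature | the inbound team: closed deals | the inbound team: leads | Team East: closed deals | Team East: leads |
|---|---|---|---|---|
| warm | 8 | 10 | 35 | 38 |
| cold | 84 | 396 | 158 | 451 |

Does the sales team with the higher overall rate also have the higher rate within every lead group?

Warm: the inbound team 8/10 = 80.0%, Team East 35/38 = 92.1% → Team East
Cold: the inbound team 84/396 = 21.2%, Team East 158/451 = 35.0% → Team East
Overall: the inbound team 92/406 = 22.7%, Team East 193/489 = 39.5% → Team East
Team East wins overall and in every lead group — no reversal.

Yes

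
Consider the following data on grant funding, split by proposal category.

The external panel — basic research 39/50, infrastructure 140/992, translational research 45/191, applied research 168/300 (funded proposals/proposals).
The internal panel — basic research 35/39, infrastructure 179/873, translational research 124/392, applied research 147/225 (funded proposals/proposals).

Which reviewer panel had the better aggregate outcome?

the internal panel

Basic research: the external panel 39/50 = 78.0%, the internal panel 35/39 = 89.7% → the internal panel
Infrastructure: the external panel 140/992 = 14.1%, the internal panel 179/873 = 20.5% → the internal panel
Translational research: the external panel 45/191 = 23.6%, the internal panel 124/392 = 31.6% → the internal panel
Applied research: the external panel 168/300 = 56.0%, the internal panel 147/225 = 65.3% → the internal panel
Overall: the external panel 392/1533 = 25.6%, the internal panel 485/1529 = 31.7% → the internal panel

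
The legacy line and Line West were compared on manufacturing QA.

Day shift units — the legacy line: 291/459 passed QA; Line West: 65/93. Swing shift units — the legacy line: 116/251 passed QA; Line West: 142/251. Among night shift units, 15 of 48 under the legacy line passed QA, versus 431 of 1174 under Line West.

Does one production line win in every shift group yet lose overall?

Yes

Day shift: the legacy line 291/459 = 63.4%, Line West 65/93 = 69.9% → Line West
Swing shift: the legacy line 116/251 = 46.2%, Line West 142/251 = 56.6% → Line West
Night shift: the legacy line 15/48 = 31.2%, Line West 431/1174 = 36.7% → Line West
Overall: the legacy line 422/758 = 55.7%, Line West 638/1518 = 42.0% → the legacy line
Line West wins each shift group but the legacy line wins overall — the comparison reverses. Line West's units skew toward night shift, which has a lower base rate.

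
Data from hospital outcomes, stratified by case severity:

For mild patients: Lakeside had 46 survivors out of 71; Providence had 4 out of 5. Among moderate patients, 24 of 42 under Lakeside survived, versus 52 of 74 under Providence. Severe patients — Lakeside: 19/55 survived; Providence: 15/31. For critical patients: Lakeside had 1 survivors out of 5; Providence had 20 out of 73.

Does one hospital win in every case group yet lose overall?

Yes

Mild: Lakeside 46/71 = 64.8%, Providence 4/5 = 80.0% → Providence
Moderate: Lakeside 24/42 = 57.1%, Providence 52/74 = 70.3% → Providence
Severe: Lakeside 19/55 = 34.5%, Providence 15/31 = 48.4% → Providence
Critical: Lakeside 1/5 = 20.0%, Providence 20/73 = 27.4% → Providence
Overall: Lakeside 90/173 = 52.0%, Providence 91/183 = 49.7% → Lakeside
Providence wins each case group but Lakeside wins overall — the comparison reverses. Providence's patients skew toward critical, which has a lower base rate.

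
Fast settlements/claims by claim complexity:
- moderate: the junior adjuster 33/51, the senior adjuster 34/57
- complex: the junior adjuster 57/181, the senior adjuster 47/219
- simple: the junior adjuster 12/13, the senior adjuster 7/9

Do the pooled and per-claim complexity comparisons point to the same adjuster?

Moderate: the junior adjuster 33/51 = 64.7%, the senior adjuster 34/57 = 59.6% → the junior adjuster
Complex: the junior adjuster 57/181 = 31.5%, the senior adjuster 47/219 = 21.5% → the junior adjuster
Simple: the junior adjuster 12/13 = 92.3%, the senior adjuster 7/9 = 77.8% → the junior adjuster
Overall: the junior adjuster 102/245 = 41.6%, the senior adjuster 88/285 = 30.9% → the junior adjuster
The junior adjuster wins overall and in every claim group — no reversal.

Yes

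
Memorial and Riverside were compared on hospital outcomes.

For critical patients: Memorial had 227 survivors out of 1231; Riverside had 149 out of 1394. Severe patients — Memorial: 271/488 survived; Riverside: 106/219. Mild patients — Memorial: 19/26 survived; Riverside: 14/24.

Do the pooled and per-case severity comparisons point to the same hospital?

Yes

Critical: Memorial 227/1231 = 18.4%, Riverside 149/1394 = 10.7% → Memorial
Severe: Memorial 271/488 = 55.5%, Riverside 106/219 = 48.4% → Memorial
Mild: Memorial 19/26 = 73.1%, Riverside 14/24 = 58.3% → Memorial
Overall: Memorial 517/1745 = 29.6%, Riverside 269/1637 = 16.4% → Memorial
Memorial wins overall and in every case group — no reversal.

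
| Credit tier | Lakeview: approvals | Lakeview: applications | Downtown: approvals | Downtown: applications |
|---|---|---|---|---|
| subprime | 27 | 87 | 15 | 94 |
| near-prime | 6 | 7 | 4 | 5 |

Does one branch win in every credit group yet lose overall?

Subprime: Lakeview 27/87 = 31.0%, Downtown 15/94 = 16.0% → Lakeview
Near-prime: Lakeview 6/7 = 85.7%, Downtown 4/5 = 80.0% → Lakeview
Overall: Lakeview 33/94 = 35.1%, Downtown 19/99 = 19.2% → Lakeview
Lakeview wins overall and in every credit group — no reversal.

No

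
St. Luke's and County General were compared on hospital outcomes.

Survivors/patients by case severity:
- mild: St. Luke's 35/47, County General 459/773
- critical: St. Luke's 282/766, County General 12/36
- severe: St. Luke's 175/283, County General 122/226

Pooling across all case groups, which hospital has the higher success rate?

County General

Mild: St. Luke's 35/47 = 74.5%, County General 459/773 = 59.4% → St. Luke's
Critical: St. Luke's 282/766 = 36.8%, County General 12/36 = 33.3% → St. Luke's
Severe: St. Luke's 175/283 = 61.8%, County General 122/226 = 54.0% → St. Luke's
Overall: St. Luke's 492/1096 = 44.9%, County General 593/1035 = 57.3% → County General
(St. Luke's wins every case group but County General wins overall — St. Luke's's patients skew toward the low-rate critical group.)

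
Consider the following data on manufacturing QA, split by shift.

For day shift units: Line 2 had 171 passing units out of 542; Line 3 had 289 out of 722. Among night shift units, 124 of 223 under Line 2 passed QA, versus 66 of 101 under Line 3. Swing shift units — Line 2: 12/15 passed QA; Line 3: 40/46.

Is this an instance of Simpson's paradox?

Day shift: Line 2 171/542 = 31.5%, Line 3 289/722 = 40.0% → Line 3
Night shift: Line 2 124/223 = 55.6%, Line 3 66/101 = 65.3% → Line 3
Swing shift: Line 2 12/15 = 80.0%, Line 3 40/46 = 87.0% → Line 3
Overall: Line 2 307/780 = 39.4%, Line 3 395/869 = 45.5% → Line 3
Line 3 wins overall and in every shift group — no reversal.

No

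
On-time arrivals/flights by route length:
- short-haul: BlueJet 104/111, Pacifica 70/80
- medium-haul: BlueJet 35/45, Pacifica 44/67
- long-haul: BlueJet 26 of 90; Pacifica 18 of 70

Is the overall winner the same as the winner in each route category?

Short-haul: BlueJet 104/111 = 93.7%, Pacifica 70/80 = 87.5% → BlueJet
Medium-haul: BlueJet 35/45 = 77.8%, Pacifica 44/67 = 65.7% → BlueJet
Long-haul: BlueJet 26/90 = 28.9%, Pacifica 18/70 = 25.7% → BlueJet
Overall: BlueJet 165/246 = 67.1%, Pacifica 132/217 = 60.8% → BlueJet
BlueJet wins overall and in every route group — no reversal.

Yes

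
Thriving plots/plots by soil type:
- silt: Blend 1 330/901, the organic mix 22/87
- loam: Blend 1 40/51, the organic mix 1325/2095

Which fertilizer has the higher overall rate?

Silt: Blend 1 330/901 = 36.6%, the organic mix 22/87 = 25.3% → Blend 1
Loam: Blend 1 40/51 = 78.4%, the organic mix 1325/2095 = 63.2% → Blend 1
Overall: Blend 1 370/952 = 38.9%, the organic mix 1347/2182 = 61.7% → the organic mix
(Blend 1 wins every soil group but the organic mix wins overall — Blend 1's plots skew toward the low-rate silt group.)

the organic mix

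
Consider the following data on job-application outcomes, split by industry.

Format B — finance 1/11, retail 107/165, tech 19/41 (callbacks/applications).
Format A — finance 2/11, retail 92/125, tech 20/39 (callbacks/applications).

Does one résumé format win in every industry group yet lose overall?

No

Finance: Format B 1/11 = 9.1%, Format A 2/11 = 18.2% → Format A
Retail: Format B 107/165 = 64.8%, Format A 92/125 = 73.6% → Format A
Tech: Format B 19/41 = 46.3%, Format A 20/39 = 51.3% → Format A
Overall: Format B 127/217 = 58.5%, Format A 114/175 = 65.1% → Format A
Format A wins overall and in every industry group — no reversal.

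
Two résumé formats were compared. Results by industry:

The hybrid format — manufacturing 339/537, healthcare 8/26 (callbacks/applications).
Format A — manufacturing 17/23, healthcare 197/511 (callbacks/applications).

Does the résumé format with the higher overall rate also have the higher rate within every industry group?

No

Manufacturing: the hybrid format 339/537 = 63.1%, Format A 17/23 = 73.9% → Format A
Healthcare: the hybrid format 8/26 = 30.8%, Format A 197/511 = 38.6% → Format A
Overall: the hybrid format 347/563 = 61.6%, Format A 214/534 = 40.1% → the hybrid format
Format A wins each industry group but the hybrid format wins overall — the comparison reverses. Format A's applications skew toward healthcare, which has a lower base rate.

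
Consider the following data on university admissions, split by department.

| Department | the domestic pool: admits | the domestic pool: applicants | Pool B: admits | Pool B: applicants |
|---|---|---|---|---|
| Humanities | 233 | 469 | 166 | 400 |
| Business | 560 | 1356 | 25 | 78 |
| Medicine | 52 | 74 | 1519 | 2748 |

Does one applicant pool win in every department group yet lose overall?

Humanities: the domestic pool 233/469 = 49.7%, Pool B 166/400 = 41.5% → the domestic pool
Business: the domestic pool 560/1356 = 41.3%, Pool B 25/78 = 32.1% → the domestic pool
Medicine: the domestic pool 52/74 = 70.3%, Pool B 1519/2748 = 55.3% → the domestic pool
Overall: the domestic pool 845/1899 = 44.5%, Pool B 1710/3226 = 53.0% → Pool B
The domestic pool wins each department group but Pool B wins overall — the comparison reverses. The domestic pool's applicants skew toward Business, which has a lower base rate.

Yes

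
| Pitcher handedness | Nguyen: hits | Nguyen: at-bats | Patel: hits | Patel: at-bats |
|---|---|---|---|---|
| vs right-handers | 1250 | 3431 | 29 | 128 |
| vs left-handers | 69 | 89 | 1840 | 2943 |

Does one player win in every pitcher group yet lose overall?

Yes

Vs right-handers: Nguyen 1250/3431 = 36.4%, Patel 29/128 = 22.7% → Nguyen
Vs left-handers: Nguyen 69/89 = 77.5%, Patel 1840/2943 = 62.5% → Nguyen
Overall: Nguyen 1319/3520 = 37.5%, Patel 1869/3071 = 60.9% → Patel
Nguyen wins each pitcher group but Patel wins overall — the comparison reverses. Nguyen's at-bats skew toward vs right-handers, which has a lower base rate.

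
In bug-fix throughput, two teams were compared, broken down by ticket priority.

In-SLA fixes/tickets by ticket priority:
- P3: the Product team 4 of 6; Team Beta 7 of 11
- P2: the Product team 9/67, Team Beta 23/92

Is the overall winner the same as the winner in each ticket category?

P3: the Product team 4/6 = 66.7%, Team Beta 7/11 = 63.6% → the Product team
P2: the Product team 9/67 = 13.4%, Team Beta 23/92 = 25.0% → Team Beta
Overall: the Product team 13/73 = 17.8%, Team Beta 30/103 = 29.1% → Team Beta
Neither sweeps: the Product team wins 1 of 2 groups, Team Beta wins 1. Team Beta wins overall but not every group — no Simpson reversal.

No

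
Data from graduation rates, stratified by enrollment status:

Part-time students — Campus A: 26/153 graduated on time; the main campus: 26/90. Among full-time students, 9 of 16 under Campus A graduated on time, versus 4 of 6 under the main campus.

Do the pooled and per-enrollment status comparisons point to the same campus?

Part-time: Campus A 26/153 = 17.0%, the main campus 26/90 = 28.9% → the main campus
Full-time: Campus A 9/16 = 56.2%, the main campus 4/6 = 66.7% → the main campus
Overall: Campus A 35/169 = 20.7%, the main campus 30/96 = 31.2% → the main campus
The main campus wins overall and in every enrollment group — no reversal.

Yes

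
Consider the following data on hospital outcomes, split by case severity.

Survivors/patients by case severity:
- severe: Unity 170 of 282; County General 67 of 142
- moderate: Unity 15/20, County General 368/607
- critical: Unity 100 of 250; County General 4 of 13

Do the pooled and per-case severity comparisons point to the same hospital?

Severe: Unity 170/282 = 60.3%, County General 67/142 = 47.2% → Unity
Moderate: Unity 15/20 = 75.0%, County General 368/607 = 60.6% → Unity
Critical: Unity 100/250 = 40.0%, County General 4/13 = 30.8% → Unity
Overall: Unity 285/552 = 51.6%, County General 439/762 = 57.6% → County General
Unity wins each case group but County General wins overall — the comparison reverses. Unity's patients skew toward critical, which has a lower base rate.

No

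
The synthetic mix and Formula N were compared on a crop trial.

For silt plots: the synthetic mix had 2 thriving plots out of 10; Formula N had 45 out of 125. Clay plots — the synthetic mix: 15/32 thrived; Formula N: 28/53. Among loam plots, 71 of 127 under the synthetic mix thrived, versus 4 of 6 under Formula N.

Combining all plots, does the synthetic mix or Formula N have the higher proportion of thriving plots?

the synthetic mix

Silt: the synthetic mix 2/10 = 20.0%, Formula N 45/125 = 36.0% → Formula N
Clay: the synthetic mix 15/32 = 46.9%, Formula N 28/53 = 52.8% → Formula N
Loam: the synthetic mix 71/127 = 55.9%, Formula N 4/6 = 66.7% → Formula N
Overall: the synthetic mix 88/169 = 52.1%, Formula N 77/184 = 41.8% → the synthetic mix
(Formula N wins every soil group but the synthetic mix wins overall — Formula N's plots skew toward the low-rate silt group.)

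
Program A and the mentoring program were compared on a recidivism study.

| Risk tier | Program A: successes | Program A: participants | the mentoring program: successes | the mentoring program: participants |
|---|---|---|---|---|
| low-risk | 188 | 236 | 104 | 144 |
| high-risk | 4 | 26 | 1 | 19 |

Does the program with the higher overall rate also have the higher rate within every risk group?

Low-risk: Program A 188/236 = 79.7%, the mentoring program 104/144 = 72.2% → Program A
High-risk: Program A 4/26 = 15.4%, the mentoring program 1/19 = 5.3% → Program A
Overall: Program A 192/262 = 73.3%, the mentoring program 105/163 = 64.4% → Program A
Program A wins overall and in every risk group — no reversal.

Yes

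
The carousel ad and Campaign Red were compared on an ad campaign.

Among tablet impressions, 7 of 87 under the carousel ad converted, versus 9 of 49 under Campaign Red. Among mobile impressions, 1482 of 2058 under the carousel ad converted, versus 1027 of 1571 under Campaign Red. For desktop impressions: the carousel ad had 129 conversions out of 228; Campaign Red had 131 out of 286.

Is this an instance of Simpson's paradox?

No

Tablet: the carousel ad 7/87 = 8.0%, Campaign Red 9/49 = 18.4% → Campaign Red
Mobile: the carousel ad 1482/2058 = 72.0%, Campaign Red 1027/1571 = 65.4% → the carousel ad
Desktop: the carousel ad 129/228 = 56.6%, Campaign Red 131/286 = 45.8% → the carousel ad
Overall: the carousel ad 1618/2373 = 68.2%, Campaign Red 1167/1906 = 61.2% → the carousel ad
Neither sweeps: the carousel ad wins 2 of 3 groups, Campaign Red wins 1. The carousel ad wins overall but not every group — no Simpson reversal.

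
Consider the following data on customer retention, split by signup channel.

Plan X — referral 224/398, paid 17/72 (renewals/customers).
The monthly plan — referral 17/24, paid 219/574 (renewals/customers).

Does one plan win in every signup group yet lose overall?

Yes

Referral: Plan X 224/398 = 56.3%, the monthly plan 17/24 = 70.8% → the monthly plan
Paid: Plan X 17/72 = 23.6%, the monthly plan 219/574 = 38.2% → the monthly plan
Overall: Plan X 241/470 = 51.3%, the monthly plan 236/598 = 39.5% → Plan X
The monthly plan wins each signup group but Plan X wins overall — the comparison reverses. The monthly plan's customers skew toward paid, which has a lower base rate.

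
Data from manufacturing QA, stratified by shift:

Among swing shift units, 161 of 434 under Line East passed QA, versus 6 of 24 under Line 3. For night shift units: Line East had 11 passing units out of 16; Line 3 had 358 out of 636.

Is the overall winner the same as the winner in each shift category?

Swing shift: Line East 161/434 = 37.1%, Line 3 6/24 = 25.0% → Line East
Night shift: Line East 11/16 = 68.8%, Line 3 358/636 = 56.3% → Line East
Overall: Line East 172/450 = 38.2%, Line 3 364/660 = 55.2% → Line 3
Line East wins each shift group but Line 3 wins overall — the comparison reverses. Line East's units skew toward swing shift, which has a lower base rate.

No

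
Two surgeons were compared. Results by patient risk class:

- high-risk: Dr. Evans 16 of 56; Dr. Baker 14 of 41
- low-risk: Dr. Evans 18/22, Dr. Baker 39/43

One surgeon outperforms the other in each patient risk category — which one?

Dr. Baker

High-risk: Dr. Evans 16/56 = 28.6%, Dr. Baker 14/41 = 34.1% → Dr. Baker
Low-risk: Dr. Evans 18/22 = 81.8%, Dr. Baker 39/43 = 90.7% → Dr. Baker
Dr. Baker has the higher rate in both groups.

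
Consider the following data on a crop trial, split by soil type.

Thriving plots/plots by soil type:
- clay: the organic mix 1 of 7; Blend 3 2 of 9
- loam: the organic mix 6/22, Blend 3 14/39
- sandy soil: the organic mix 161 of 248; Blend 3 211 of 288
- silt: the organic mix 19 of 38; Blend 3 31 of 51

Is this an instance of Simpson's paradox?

Clay: the organic mix 1/7 = 14.3%, Blend 3 2/9 = 22.2% → Blend 3
Loam: the organic mix 6/22 = 27.3%, Blend 3 14/39 = 35.9% → Blend 3
Sandy soil: the organic mix 161/248 = 64.9%, Blend 3 211/288 = 73.3% → Blend 3
Silt: the organic mix 19/38 = 50.0%, Blend 3 31/51 = 60.8% → Blend 3
Overall: the organic mix 187/315 = 59.4%, Blend 3 258/387 = 66.7% → Blend 3
Blend 3 wins overall and in every soil group — no reversal.

No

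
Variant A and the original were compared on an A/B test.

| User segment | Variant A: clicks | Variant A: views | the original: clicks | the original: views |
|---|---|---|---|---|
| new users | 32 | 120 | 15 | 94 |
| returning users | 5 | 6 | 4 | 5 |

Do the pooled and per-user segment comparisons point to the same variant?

New users: Variant A 32/120 = 26.7%, the original 15/94 = 16.0% → Variant A
Returning users: Variant A 5/6 = 83.3%, the original 4/5 = 80.0% → Variant A
Overall: Variant A 37/126 = 29.4%, the original 19/99 = 19.2% → Variant A
Variant A wins overall and in every user group — no reversal.

Yes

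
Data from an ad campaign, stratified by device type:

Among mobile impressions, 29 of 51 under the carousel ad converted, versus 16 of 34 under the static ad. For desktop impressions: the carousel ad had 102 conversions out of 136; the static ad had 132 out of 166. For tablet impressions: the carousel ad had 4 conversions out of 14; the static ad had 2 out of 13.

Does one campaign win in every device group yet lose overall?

Mobile: the carousel ad 29/51 = 56.9%, the static ad 16/34 = 47.1% → the carousel ad
Desktop: the carousel ad 102/136 = 75.0%, the static ad 132/166 = 79.5% → the static ad
Tablet: the carousel ad 4/14 = 28.6%, the static ad 2/13 = 15.4% → the carousel ad
Overall: the carousel ad 135/201 = 67.2%, the static ad 150/213 = 70.4% → the static ad
Neither sweeps: the carousel ad wins 2 of 3 groups, the static ad wins 1. The static ad wins overall but not every group — no Simpson reversal.

No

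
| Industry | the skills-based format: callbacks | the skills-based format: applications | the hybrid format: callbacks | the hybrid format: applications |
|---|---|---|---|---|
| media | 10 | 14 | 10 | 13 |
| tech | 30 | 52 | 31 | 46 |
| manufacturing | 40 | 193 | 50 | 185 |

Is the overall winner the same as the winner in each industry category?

Media: the skills-based format 10/14 = 71.4%, the hybrid format 10/13 = 76.9% → the hybrid format
Tech: the skills-based format 30/52 = 57.7%, the hybrid format 31/46 = 67.4% → the hybrid format
Manufacturing: the skills-based format 40/193 = 20.7%, the hybrid format 50/185 = 27.0% → the hybrid format
Overall: the skills-based format 80/259 = 30.9%, the hybrid format 91/244 = 37.3% → the hybrid format
The hybrid format wins overall and in every industry group — no reversal.

Yes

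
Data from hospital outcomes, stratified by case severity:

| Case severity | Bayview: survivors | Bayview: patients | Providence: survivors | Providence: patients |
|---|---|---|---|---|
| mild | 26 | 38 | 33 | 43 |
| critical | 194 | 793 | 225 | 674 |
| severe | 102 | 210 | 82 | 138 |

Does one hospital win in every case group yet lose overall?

Mild: Bayview 26/38 = 68.4%, Providence 33/43 = 76.7% → Providence
Critical: Bayview 194/793 = 24.5%, Providence 225/674 = 33.4% → Providence
Severe: Bayview 102/210 = 48.6%, Providence 82/138 = 59.4% → Providence
Overall: Bayview 322/1041 = 30.9%, Providence 340/855 = 39.8% → Providence
Providence wins overall and in every case group — no reversal.

No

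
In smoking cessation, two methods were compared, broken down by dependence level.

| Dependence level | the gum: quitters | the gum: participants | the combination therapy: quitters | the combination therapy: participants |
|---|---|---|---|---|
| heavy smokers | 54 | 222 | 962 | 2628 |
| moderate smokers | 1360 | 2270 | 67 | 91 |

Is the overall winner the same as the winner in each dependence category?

No

Heavy smokers: the gum 54/222 = 24.3%, the combination therapy 962/2628 = 36.6% → the combination therapy
Moderate smokers: the gum 1360/2270 = 59.9%, the combination therapy 67/91 = 73.6% → the combination therapy
Overall: the gum 1414/2492 = 56.7%, the combination therapy 1029/2719 = 37.8% → the gum
The combination therapy wins each dependence group but the gum wins overall — the comparison reverses. The combination therapy's participants skew toward heavy smokers, which has a lower base rate.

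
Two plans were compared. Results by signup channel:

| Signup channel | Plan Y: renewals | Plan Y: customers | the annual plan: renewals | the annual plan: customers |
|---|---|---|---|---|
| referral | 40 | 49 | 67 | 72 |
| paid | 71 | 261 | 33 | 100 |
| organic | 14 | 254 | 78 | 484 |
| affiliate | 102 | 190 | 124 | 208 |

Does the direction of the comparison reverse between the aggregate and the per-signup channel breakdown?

No

Referral: Plan Y 40/49 = 81.6%, the annual plan 67/72 = 93.1% → the annual plan
Paid: Plan Y 71/261 = 27.2%, the annual plan 33/100 = 33.0% → the annual plan
Organic: Plan Y 14/254 = 5.5%, the annual plan 78/484 = 16.1% → the annual plan
Affiliate: Plan Y 102/190 = 53.7%, the annual plan 124/208 = 59.6% → the annual plan
Overall: Plan Y 227/754 = 30.1%, the annual plan 302/864 = 35.0% → the annual plan
The annual plan wins overall and in every signup group — no reversal.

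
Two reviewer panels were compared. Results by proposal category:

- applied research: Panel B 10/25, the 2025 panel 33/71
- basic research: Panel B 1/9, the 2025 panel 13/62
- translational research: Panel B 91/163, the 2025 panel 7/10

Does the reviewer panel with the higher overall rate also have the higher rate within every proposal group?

No

Applied research: Panel B 10/25 = 40.0%, the 2025 panel 33/71 = 46.5% → the 2025 panel
Basic research: Panel B 1/9 = 11.1%, the 2025 panel 13/62 = 21.0% → the 2025 panel
Translational research: Panel B 91/163 = 55.8%, the 2025 panel 7/10 = 70.0% → the 2025 panel
Overall: Panel B 102/197 = 51.8%, the 2025 panel 53/143 = 37.1% → Panel B
The 2025 panel wins each proposal group but Panel B wins overall — the comparison reverses. The 2025 panel's proposals skew toward basic research, which has a lower base rate.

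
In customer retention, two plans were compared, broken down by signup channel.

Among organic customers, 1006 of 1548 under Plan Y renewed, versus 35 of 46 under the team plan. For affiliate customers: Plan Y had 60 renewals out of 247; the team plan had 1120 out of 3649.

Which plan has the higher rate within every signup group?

the team plan

Organic: Plan Y 1006/1548 = 65.0%, the team plan 35/46 = 76.1% → the team plan
Affiliate: Plan Y 60/247 = 24.3%, the team plan 1120/3649 = 30.7% → the team plan
The team plan has the higher rate in both groups.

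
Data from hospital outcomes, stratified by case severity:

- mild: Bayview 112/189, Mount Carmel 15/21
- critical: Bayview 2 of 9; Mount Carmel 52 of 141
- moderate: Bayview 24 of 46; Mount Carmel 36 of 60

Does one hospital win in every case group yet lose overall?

Mild: Bayview 112/189 = 59.3%, Mount Carmel 15/21 = 71.4% → Mount Carmel
Critical: Bayview 2/9 = 22.2%, Mount Carmel 52/141 = 36.9% → Mount Carmel
Moderate: Bayview 24/46 = 52.2%, Mount Carmel 36/60 = 60.0% → Mount Carmel
Overall: Bayview 138/244 = 56.6%, Mount Carmel 103/222 = 46.4% → Bayview
Mount Carmel wins each case group but Bayview wins overall — the comparison reverses. Mount Carmel's patients skew toward critical, which has a lower base rate.

Yes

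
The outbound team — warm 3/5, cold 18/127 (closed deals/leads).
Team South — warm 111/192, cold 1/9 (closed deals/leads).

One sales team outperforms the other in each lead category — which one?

the outbound team

Warm: the outbound team 3/5 = 60.0%, Team South 111/192 = 57.8% → the outbound team
Cold: the outbound team 18/127 = 14.2%, Team South 1/9 = 11.1% → the outbound team
The outbound team has the higher rate in both groups.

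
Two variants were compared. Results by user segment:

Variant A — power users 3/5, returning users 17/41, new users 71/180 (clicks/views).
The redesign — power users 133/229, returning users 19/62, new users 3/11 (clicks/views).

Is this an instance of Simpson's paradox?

Power users: Variant A 3/5 = 60.0%, the redesign 133/229 = 58.1% → Variant A
Returning users: Variant A 17/41 = 41.5%, the redesign 19/62 = 30.6% → Variant A
New users: Variant A 71/180 = 39.4%, the redesign 3/11 = 27.3% → Variant A
Overall: Variant A 91/226 = 40.3%, the redesign 155/302 = 51.3% → the redesign
Variant A wins each user group but the redesign wins overall — the comparison reverses. Variant A's views skew toward new users, which has a lower base rate.

Yes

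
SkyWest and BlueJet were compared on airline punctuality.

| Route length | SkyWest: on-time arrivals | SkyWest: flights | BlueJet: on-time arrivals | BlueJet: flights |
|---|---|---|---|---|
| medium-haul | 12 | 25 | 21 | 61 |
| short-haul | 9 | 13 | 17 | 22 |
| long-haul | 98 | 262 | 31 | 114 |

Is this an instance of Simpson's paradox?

No

Medium-haul: SkyWest 12/25 = 48.0%, BlueJet 21/61 = 34.4% → SkyWest
Short-haul: SkyWest 9/13 = 69.2%, BlueJet 17/22 = 77.3% → BlueJet
Long-haul: SkyWest 98/262 = 37.4%, BlueJet 31/114 = 27.2% → SkyWest
Overall: SkyWest 119/300 = 39.7%, BlueJet 69/197 = 35.0% → SkyWest
Neither sweeps: SkyWest wins 2 of 3 groups, BlueJet wins 1. SkyWest wins overall but not every group — no Simpson reversal.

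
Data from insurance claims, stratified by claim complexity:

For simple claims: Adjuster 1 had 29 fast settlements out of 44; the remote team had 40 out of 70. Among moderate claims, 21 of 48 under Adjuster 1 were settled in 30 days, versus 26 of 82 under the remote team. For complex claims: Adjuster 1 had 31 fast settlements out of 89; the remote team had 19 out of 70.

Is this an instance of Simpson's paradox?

No

Simple: Adjuster 1 29/44 = 65.9%, the remote team 40/70 = 57.1% → Adjuster 1
Moderate: Adjuster 1 21/48 = 43.8%, the remote team 26/82 = 31.7% → Adjuster 1
Complex: Adjuster 1 31/89 = 34.8%, the remote team 19/70 = 27.1% → Adjuster 1
Overall: Adjuster 1 81/181 = 44.8%, the remote team 85/222 = 38.3% → Adjuster 1
Adjuster 1 wins overall and in every claim group — no reversal.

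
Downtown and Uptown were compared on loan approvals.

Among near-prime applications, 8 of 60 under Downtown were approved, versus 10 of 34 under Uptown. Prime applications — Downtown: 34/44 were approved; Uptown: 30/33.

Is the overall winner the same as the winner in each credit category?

Near-prime: Downtown 8/60 = 13.3%, Uptown 10/34 = 29.4% → Uptown
Prime: Downtown 34/44 = 77.3%, Uptown 30/33 = 90.9% → Uptown
Overall: Downtown 42/104 = 40.4%, Uptown 40/67 = 59.7% → Uptown
Uptown wins overall and in every credit group — no reversal.

Yes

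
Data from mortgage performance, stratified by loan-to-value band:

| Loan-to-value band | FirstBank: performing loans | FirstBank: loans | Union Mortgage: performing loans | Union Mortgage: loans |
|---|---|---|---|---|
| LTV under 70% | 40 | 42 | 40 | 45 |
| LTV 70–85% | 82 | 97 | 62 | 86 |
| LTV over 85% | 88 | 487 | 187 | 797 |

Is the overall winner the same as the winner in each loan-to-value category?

No

LTV under 70%: FirstBank 40/42 = 95.2%, Union Mortgage 40/45 = 88.9% → FirstBank
LTV 70–85%: FirstBank 82/97 = 84.5%, Union Mortgage 62/86 = 72.1% → FirstBank
LTV over 85%: FirstBank 88/487 = 18.1%, Union Mortgage 187/797 = 23.5% → Union Mortgage
Overall: FirstBank 210/626 = 33.5%, Union Mortgage 289/928 = 31.1% → FirstBank
Neither sweeps: FirstBank wins 2 of 3 groups, Union Mortgage wins 1. FirstBank wins overall but not every group — no Simpson reversal.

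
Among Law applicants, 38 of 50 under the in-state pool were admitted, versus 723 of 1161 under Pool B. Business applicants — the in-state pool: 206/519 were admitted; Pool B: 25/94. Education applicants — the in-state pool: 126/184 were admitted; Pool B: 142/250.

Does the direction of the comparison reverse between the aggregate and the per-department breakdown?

Yes

Law: the in-state pool 38/50 = 76.0%, Pool B 723/1161 = 62.3% → the in-state pool
Business: the in-state pool 206/519 = 39.7%, Pool B 25/94 = 26.6% → the in-state pool
Education: the in-state pool 126/184 = 68.5%, Pool B 142/250 = 56.8% → the in-state pool
Overall: the in-state pool 370/753 = 49.1%, Pool B 890/1505 = 59.1% → Pool B
The in-state pool wins each department group but Pool B wins overall — the comparison reverses. The in-state pool's applicants skew toward Business, which has a lower base rate.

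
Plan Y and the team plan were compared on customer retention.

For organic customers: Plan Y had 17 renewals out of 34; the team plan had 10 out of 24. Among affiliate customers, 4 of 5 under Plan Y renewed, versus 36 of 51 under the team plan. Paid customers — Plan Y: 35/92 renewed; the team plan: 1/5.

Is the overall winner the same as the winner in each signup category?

No

Organic: Plan Y 17/34 = 50.0%, the team plan 10/24 = 41.7% → Plan Y
Affiliate: Plan Y 4/5 = 80.0%, the team plan 36/51 = 70.6% → Plan Y
Paid: Plan Y 35/92 = 38.0%, the team plan 1/5 = 20.0% → Plan Y
Overall: Plan Y 56/131 = 42.7%, the team plan 47/80 = 58.8% → the team plan
Plan Y wins each signup group but the team plan wins overall — the comparison reverses. Plan Y's customers skew toward paid, which has a lower base rate.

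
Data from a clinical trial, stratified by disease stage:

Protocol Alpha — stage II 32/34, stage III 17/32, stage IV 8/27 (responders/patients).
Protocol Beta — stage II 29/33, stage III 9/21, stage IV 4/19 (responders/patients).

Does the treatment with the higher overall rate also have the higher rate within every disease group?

Yes

Stage II: Protocol Alpha 32/34 = 94.1%, Protocol Beta 29/33 = 87.9% → Protocol Alpha
Stage III: Protocol Alpha 17/32 = 53.1%, Protocol Beta 9/21 = 42.9% → Protocol Alpha
Stage IV: Protocol Alpha 8/27 = 29.6%, Protocol Beta 4/19 = 21.1% → Protocol Alpha
Overall: Protocol Alpha 57/93 = 61.3%, Protocol Beta 42/73 = 57.5% → Protocol Alpha
Protocol Alpha wins overall and in every disease group — no reversal.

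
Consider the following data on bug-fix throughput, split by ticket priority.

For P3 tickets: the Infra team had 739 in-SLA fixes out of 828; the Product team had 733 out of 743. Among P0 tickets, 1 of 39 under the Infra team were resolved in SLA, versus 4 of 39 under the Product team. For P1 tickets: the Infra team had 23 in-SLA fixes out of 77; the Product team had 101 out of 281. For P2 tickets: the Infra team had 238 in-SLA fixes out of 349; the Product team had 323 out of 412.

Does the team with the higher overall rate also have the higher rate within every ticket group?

Yes

P3: the Infra team 739/828 = 89.3%, the Product team 733/743 = 98.7% → the Product team
P0: the Infra team 1/39 = 2.6%, the Product team 4/39 = 10.3% → the Product team
P1: the Infra team 23/77 = 29.9%, the Product team 101/281 = 35.9% → the Product team
P2: the Infra team 238/349 = 68.2%, the Product team 323/412 = 78.4% → the Product team
Overall: the Infra team 1001/1293 = 77.4%, the Product team 1161/1475 = 78.7% → the Product team
The Product team wins overall and in every ticket group — no reversal.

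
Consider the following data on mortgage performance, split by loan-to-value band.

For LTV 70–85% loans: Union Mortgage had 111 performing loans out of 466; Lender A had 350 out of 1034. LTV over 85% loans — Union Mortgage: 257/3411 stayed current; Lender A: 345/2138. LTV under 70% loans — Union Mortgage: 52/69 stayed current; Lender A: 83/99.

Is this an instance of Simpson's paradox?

LTV 70–85%: Union Mortgage 111/466 = 23.8%, Lender A 350/1034 = 33.8% → Lender A
LTV over 85%: Union Mortgage 257/3411 = 7.5%, Lender A 345/2138 = 16.1% → Lender A
LTV under 70%: Union Mortgage 52/69 = 75.4%, Lender A 83/99 = 83.8% → Lender A
Overall: Union Mortgage 420/3946 = 10.6%, Lender A 778/3271 = 23.8% → Lender A
Lender A wins overall and in every loan-to-value group — no reversal.

No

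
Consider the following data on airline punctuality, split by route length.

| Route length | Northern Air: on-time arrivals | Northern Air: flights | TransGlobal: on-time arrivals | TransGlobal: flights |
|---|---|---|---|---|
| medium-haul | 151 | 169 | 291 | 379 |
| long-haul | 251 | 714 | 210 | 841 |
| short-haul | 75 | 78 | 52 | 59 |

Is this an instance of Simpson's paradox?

No

Medium-haul: Northern Air 151/169 = 89.3%, TransGlobal 291/379 = 76.8% → Northern Air
Long-haul: Northern Air 251/714 = 35.2%, TransGlobal 210/841 = 25.0% → Northern Air
Short-haul: Northern Air 75/78 = 96.2%, TransGlobal 52/59 = 88.1% → Northern Air
Overall: Northern Air 477/961 = 49.6%, TransGlobal 553/1279 = 43.2% → Northern Air
Northern Air wins overall and in every route group — no reversal.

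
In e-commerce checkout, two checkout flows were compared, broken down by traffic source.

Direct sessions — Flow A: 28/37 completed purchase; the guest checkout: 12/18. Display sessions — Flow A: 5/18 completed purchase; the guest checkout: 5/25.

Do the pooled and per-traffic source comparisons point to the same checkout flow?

Direct: Flow A 28/37 = 75.7%, the guest checkout 12/18 = 66.7% → Flow A
Display: Flow A 5/18 = 27.8%, the guest checkout 5/25 = 20.0% → Flow A
Overall: Flow A 33/55 = 60.0%, the guest checkout 17/43 = 39.5% → Flow A
Flow A wins overall and in every traffic group — no reversal.

Yes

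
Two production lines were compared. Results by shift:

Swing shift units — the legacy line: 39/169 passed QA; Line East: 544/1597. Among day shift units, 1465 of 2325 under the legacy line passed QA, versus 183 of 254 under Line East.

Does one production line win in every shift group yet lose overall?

Swing shift: the legacy line 39/169 = 23.1%, Line East 544/1597 = 34.1% → Line East
Day shift: the legacy line 1465/2325 = 63.0%, Line East 183/254 = 72.0% → Line East
Overall: the legacy line 1504/2494 = 60.3%, Line East 727/1851 = 39.3% → the legacy line
Line East wins each shift group but the legacy line wins overall — the comparison reverses. Line East's units skew toward swing shift, which has a lower base rate.

Yes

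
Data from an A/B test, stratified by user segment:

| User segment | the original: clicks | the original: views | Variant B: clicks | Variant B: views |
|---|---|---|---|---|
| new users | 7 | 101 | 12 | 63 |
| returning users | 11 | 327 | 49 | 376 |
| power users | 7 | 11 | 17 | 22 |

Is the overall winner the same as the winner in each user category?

New users: the original 7/101 = 6.9%, Variant B 12/63 = 19.0% → Variant B
Returning users: the original 11/327 = 3.4%, Variant B 49/376 = 13.0% → Variant B
Power users: the original 7/11 = 63.6%, Variant B 17/22 = 77.3% → Variant B
Overall: the original 25/439 = 5.7%, Variant B 78/461 = 16.9% → Variant B
Variant B wins overall and in every user group — no reversal.

Yes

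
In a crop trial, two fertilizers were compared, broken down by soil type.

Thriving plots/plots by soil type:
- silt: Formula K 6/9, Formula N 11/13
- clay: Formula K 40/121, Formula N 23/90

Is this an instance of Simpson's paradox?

No

Silt: Formula K 6/9 = 66.7%, Formula N 11/13 = 84.6% → Formula N
Clay: Formula K 40/121 = 33.1%, Formula N 23/90 = 25.6% → Formula K
Overall: Formula K 46/130 = 35.4%, Formula N 34/103 = 33.0% → Formula K
Neither sweeps: Formula K wins 1 of 2 groups, Formula N wins 1. Formula K wins overall but not every group — no Simpson reversal.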